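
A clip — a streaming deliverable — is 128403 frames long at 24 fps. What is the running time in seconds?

Running time = 128403 / (24) = 5350.125 s.

5350.125 seconds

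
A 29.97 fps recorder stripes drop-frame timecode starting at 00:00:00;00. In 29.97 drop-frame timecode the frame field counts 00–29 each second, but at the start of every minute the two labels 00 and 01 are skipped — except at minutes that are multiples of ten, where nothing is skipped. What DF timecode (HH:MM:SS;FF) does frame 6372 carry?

00:03:32;18

Ten DF minutes hold 17982 frames, so frame 6372 lies in block 0 (frames 0–17981) with 6372 frames into that block.
The block's first minute is 1800 frames and the rest 1798 each; 6372 frames reaches minute 3, so 0 × 18 + 3 × 2 = 6 labels have been skipped so far.
Adding those back, label number 6372 + 6 = 6378 at 30 labels/s is 212 s + 18 f = 0 h 3 min 32 s frame 18, i.e. 00:03:32;18.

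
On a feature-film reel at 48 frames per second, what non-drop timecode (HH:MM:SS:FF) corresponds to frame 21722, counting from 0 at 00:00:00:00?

00:07:32:26

21722 ÷ 48 = 452 full seconds, remainder 26 frames.
452 s = 0 h 7 min 32 s.
Timecode: 00:07:32:26.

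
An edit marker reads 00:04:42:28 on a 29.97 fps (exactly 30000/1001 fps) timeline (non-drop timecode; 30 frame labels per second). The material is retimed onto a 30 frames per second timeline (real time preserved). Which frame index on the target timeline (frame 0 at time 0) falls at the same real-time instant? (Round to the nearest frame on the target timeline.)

frame 8496

Source frame index: (0×3600 + 4×60 + 42) × 30 + 28 = 8488.
Real time: 8488 / (30000/1001) = 1062061/3750 s.
Target frame: (1062061/3750) × (30) = 1062061/125 ≈ 8496.488 → 8496.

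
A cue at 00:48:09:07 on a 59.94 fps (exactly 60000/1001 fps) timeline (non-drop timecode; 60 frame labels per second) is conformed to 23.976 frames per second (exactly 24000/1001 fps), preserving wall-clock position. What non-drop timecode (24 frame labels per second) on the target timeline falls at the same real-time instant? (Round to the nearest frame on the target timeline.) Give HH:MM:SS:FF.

Source frame index: (0×3600 + 48×60 + 9) × 60 + 7 = 173347.
Real time: 173347 / (60000/1001) = 173520347/60000 s.
Target frame: (173520347/60000) × (24000/1001) = 346694/5 ≈ 69338.800 → 69339.
At 24 labels/s: frame 69339 → 00:48:09:03.

00:48:09:03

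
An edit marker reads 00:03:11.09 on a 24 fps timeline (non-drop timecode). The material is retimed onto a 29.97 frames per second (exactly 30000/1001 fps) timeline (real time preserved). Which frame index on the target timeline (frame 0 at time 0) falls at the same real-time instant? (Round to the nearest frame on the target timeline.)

frame 5736

Source frame index: (0×3600 + 3×60 + 11) × 24 + 9 = 4593.
Real time: 4593 / (24) = 1531/8 s.
Target frame: (1531/8) × (30000/1001) = 5741250/1001 ≈ 5735.514 → 5736.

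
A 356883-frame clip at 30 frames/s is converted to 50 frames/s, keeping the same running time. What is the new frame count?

Frames at target rate = 356883 × (50) / (30) = 594805.

594805 frames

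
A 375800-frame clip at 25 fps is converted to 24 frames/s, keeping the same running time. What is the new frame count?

Target frames = source frames × (target rate / source rate) = 375800 × (24)/(25) = 375800 × 24/25 = 360768.

360768 frames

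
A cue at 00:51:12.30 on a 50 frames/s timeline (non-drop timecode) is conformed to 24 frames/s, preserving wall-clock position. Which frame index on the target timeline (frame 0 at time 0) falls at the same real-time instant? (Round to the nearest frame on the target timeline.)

frame 73742

Source frame index: (0×3600 + 51×60 + 12) × 50 + 30 = 153630.
Real time: 153630 / (50) = 15363/5 s.
Target frame: (15363/5) × (24) = 368712/5 ≈ 73742.400 → 73742.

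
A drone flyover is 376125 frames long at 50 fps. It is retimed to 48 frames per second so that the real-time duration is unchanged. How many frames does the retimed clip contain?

361080 frames

Target frames = source frames × (target rate / source rate) = 376125 × (48)/(50) = 376125 × 24/25 = 361080.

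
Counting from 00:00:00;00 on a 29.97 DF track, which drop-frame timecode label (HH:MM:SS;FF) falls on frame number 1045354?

09:41:20;00

Each 10-minute DF block holds 10 × 60 × 30 − 9 × 2 = 17982 frames. 1045354 ÷ 17982 → 58 full blocks, remainder 2398.
Within the partial block the first minute is 1800 frames and each further minute 1798, so 1 further minute boundary passed. Total skipped labels = 18 × 58 + 2 × 1 = 1046.
Non-drop label index = 1045354 + 1046 = 1046400; at 30 labels/s that is 09:41:20:00, i.e. DF 09:41:20;00.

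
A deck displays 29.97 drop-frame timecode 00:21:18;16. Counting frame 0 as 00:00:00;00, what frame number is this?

38318

Complete 10-minute blocks: 2, each 17982 frames → 35964.
Remaining 1 whole minute in the current block: 1800 + 0 × 1798 = 1800 frames.
Within the current minute: 18 × 30 + 16 − 2 = 554 (labels ;00/;01 skipped at this minute). Total = 35964 + 1800 + 554 = 38318.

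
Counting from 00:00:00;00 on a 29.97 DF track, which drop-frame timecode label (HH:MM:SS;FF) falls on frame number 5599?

00:03:06;25

Ten DF minutes hold 17982 frames, so frame 5599 lies in block 0 (frames 0–17981) with 5599 frames into that block.
The block's first minute is 1800 frames and the rest 1798 each; 5599 frames reaches minute 3, so 0 × 18 + 3 × 2 = 6 labels have been skipped so far.
Adding those back, label number 5599 + 6 = 5605 at 30 labels/s is 186 s + 25 f = 0 h 3 min 6 s frame 25, i.e. 00:03:06;25.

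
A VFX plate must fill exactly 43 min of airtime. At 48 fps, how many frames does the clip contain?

123840 frames

43 min = 2580 s.
Frames = 2580 × 48 = 123840.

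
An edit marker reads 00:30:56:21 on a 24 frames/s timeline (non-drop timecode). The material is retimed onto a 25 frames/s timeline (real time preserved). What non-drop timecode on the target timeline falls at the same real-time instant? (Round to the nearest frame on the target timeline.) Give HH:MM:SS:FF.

00:30:56:22

Source frame index: (0×3600 + 30×60 + 56) × 24 + 21 = 44565.
Real time: 44565 / (24) = 14855/8 s.
Target frame: (14855/8) × (25) = 371375/8 ≈ 46421.875 → 46422.
At 25 labels/s: frame 46422 → 00:30:56:22.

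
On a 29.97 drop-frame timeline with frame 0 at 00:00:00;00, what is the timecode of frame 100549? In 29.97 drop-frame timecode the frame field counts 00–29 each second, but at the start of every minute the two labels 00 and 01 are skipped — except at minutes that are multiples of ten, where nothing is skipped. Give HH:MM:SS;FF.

00:55:54;29

Each 10-minute DF block holds 10 × 60 × 30 − 9 × 2 = 17982 frames. 100549 ÷ 17982 → 5 full blocks, remainder 10639.
Within the partial block the first minute is 1800 frames and each further minute 1798, so 5 further minute boundaries passed. Total skipped labels = 18 × 5 + 2 × 5 = 100.
Non-drop label index = 100549 + 100 = 100649; at 30 labels/s that is 00:55:54:29, i.e. DF 00:55:54;29.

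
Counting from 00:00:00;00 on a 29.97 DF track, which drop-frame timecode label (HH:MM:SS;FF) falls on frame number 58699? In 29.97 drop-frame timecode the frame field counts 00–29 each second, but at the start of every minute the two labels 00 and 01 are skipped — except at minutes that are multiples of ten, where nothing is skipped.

Each 10-minute DF block holds 10 × 60 × 30 − 9 × 2 = 17982 frames. 58699 ÷ 17982 → 3 full blocks, remainder 4753.
Within the partial block the first minute is 1800 frames and each further minute 1798, so 2 further minute boundaries passed. Total skipped labels = 18 × 3 + 2 × 2 = 58.
Non-drop label index = 58699 + 58 = 58757; at 30 labels/s that is 00:32:38:17, i.e. DF 00:32:38;17.

00:32:38;17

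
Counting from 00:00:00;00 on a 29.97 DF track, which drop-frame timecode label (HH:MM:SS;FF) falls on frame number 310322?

Ten DF minutes hold 17982 frames, so frame 310322 lies in block 17 (frames 305694–323675) with 4628 frames into that block.
The block's first minute is 1800 frames and the rest 1798 each; 4628 frames reaches minute 2, so 17 × 18 + 2 × 2 = 310 labels have been skipped so far.
Adding those back, label number 310322 + 310 = 310632 at 30 labels/s is 10354 s + 12 f = 2 h 52 min 34 s frame 12, i.e. 02:52:34;12.

02:52:34;12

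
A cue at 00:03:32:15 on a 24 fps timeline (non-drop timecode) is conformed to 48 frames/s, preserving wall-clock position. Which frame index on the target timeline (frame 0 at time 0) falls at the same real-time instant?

frame 10206

Source frame index: (0×3600 + 3×60 + 32) × 24 + 15 = 5103.
Real time: 5103 / (24) = 1701/8 s.
Target frame: (1701/8) × (48) = 10206.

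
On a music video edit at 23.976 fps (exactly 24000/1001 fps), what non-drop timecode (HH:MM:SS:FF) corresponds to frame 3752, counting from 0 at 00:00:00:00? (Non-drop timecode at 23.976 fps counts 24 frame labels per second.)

3752 ÷ 24 = 156 full seconds, remainder 8 frames.
156 s = 0 h 2 min 36 s.
Timecode: 00:02:36:08.

00:02:36:08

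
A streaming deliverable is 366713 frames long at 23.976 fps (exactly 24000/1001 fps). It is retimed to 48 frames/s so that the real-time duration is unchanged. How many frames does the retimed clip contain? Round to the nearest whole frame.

734159 frames

Frames at target rate = 366713 × (48) / (24000/1001) = 367079713/500 ≈ 734159.426.
Nearest whole frame: 734159.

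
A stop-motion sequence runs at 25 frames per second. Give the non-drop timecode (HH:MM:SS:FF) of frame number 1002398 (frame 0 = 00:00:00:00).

11:08:15:23

1002398 ÷ 25 = 40095 full seconds, remainder 23 frames.
40095 s = 11 h 8 min 15 s.
Timecode: 11:08:15:23.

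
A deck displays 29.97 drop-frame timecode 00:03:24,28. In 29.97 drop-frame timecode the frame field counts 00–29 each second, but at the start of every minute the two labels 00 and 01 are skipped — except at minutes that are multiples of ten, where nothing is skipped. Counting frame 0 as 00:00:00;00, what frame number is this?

As if non-drop at 30 labels/s: (0 × 3600 + 3 × 60 + 24) × 30 + 28 = 6148.
Minute boundaries passed: 3; those not divisible by 10: 3 − 0 = 3; dropped labels = 2 × 3 = 6.
Actual frame index = 6148 − 6 = 6142.

6142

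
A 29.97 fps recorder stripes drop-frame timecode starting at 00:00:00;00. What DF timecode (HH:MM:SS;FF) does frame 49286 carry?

00:27:24;16

Ten DF minutes hold 17982 frames, so frame 49286 lies in block 2 (frames 35964–53945) with 13322 frames into that block.
The block's first minute is 1800 frames and the rest 1798 each; 13322 frames reaches minute 7, so 2 × 18 + 7 × 2 = 50 labels have been skipped so far.
Adding those back, label number 49286 + 50 = 49336 at 30 labels/s is 1644 s + 16 f = 0 h 27 min 24 s frame 16, i.e. 00:27:24;16.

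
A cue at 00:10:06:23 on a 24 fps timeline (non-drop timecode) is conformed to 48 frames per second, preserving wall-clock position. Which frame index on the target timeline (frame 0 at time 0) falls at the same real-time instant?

Source frame index: (0×3600 + 10×60 + 6) × 24 + 23 = 14567.
Real time: 14567 / (24) = 14567/24 s.
Target frame: (14567/24) × (48) = 29134.

frame 29134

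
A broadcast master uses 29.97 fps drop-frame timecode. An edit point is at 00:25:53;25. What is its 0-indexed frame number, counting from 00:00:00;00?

46569

Complete 10-minute blocks: 2, each 17982 frames → 35964.
Remaining 5 whole minutes in the current block: 1800 + 4 × 1798 = 8992 frames.
Within the current minute: 53 × 30 + 25 − 2 = 1613 (labels ;00/;01 skipped at this minute). Total = 35964 + 8992 + 1613 = 46569.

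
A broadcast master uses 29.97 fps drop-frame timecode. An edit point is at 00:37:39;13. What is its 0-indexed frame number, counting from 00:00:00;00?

Complete 10-minute blocks: 3, each 17982 frames → 53946.
Remaining 7 whole minutes in the current block: 1800 + 6 × 1798 = 12588 frames.
Within the current minute: 39 × 30 + 13 − 2 = 1181 (labels ;00/;01 skipped at this minute). Total = 53946 + 12588 + 1181 = 67715.

67715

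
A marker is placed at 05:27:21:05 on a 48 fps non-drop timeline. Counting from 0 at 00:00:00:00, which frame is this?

frame 942773

Total seconds to the label: (5 × 3600 + 27 × 60 + 21) = 19641.
Frame index = 19641 × 48 + 5 = 942773.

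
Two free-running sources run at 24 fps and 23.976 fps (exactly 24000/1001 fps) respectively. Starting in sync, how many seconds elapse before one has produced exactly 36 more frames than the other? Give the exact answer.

The gap grows by |24000/1001 − 24| = 24/1001 frames per second.
Time for a 36-frame gap: 36 ÷ (24/1001) = 1501.5 s.

1501.5 seconds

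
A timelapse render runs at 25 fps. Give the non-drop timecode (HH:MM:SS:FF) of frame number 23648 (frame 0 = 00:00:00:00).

00:15:45:23

23648 ÷ 25 = 945 full seconds, remainder 23 frames.
945 s = 0 h 15 min 45 s.
Timecode: 00:15:45:23.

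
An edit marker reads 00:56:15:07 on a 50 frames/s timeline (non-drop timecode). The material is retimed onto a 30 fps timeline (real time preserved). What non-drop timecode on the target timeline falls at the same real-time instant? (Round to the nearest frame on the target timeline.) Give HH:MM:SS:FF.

00:56:15:04

Source frame index: (0×3600 + 56×60 + 15) × 50 + 7 = 168757.
Real time: 168757 / (50) = 168757/50 s.
Target frame: (168757/50) × (30) = 506271/5 ≈ 101254.200 → 101254.
At 30 labels/s: frame 101254 → 00:56:15:04.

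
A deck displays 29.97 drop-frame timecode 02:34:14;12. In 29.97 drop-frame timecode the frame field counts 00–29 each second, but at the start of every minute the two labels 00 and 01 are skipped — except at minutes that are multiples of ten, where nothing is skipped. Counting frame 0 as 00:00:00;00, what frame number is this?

Complete 10-minute blocks: 15, each 17982 frames → 269730.
Remaining 4 whole minutes in the current block: 1800 + 3 × 1798 = 7194 frames.
Within the current minute: 14 × 30 + 12 − 2 = 430 (labels ;00/;01 skipped at this minute). Total = 269730 + 7194 + 430 = 277354.

277354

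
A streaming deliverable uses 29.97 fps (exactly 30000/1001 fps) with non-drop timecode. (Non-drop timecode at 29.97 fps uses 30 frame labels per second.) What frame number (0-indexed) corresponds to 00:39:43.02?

71492

Total seconds to the label: (0 × 3600 + 39 × 60 + 43) = 2383.
Frame index = 2383 × 30 + 2 = 71492.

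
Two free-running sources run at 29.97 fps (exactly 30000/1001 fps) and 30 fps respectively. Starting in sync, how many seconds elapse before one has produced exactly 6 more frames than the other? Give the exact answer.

The gap grows by |30 − 30000/1001| = 30/1001 frames per second.
Time for a 6-frame gap: 6 ÷ (30/1001) = 200.2 s.

200.2 seconds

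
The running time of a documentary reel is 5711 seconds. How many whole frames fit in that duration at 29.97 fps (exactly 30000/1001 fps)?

Frames = 5711 × 30000/1001 = 171330000/1001 ≈ 171158.8412.
Complete frames: 171158.

171158 frames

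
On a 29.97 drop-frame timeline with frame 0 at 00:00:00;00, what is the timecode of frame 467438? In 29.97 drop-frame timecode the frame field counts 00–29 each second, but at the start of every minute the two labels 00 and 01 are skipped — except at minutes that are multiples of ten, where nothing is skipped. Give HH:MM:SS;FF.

Each 10-minute DF block holds 10 × 60 × 30 − 9 × 2 = 17982 frames. 467438 ÷ 17982 → 25 full blocks, remainder 17888.
Within the partial block the first minute is 1800 frames and each further minute 1798, so 9 further minute boundaries passed. Total skipped labels = 18 × 25 + 2 × 9 = 468.
Non-drop label index = 467438 + 468 = 467906; at 30 labels/s that is 04:19:56:26, i.e. DF 04:19:56;26.

04:19:56;26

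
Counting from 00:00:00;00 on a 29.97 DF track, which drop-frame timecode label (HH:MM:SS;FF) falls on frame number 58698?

Ten DF minutes hold 17982 frames, so frame 58698 lies in block 3 (frames 53946–71927) with 4752 frames into that block.
The block's first minute is 1800 frames and the rest 1798 each; 4752 frames reaches minute 2, so 3 × 18 + 2 × 2 = 58 labels have been skipped so far.
Adding those back, label number 58698 + 58 = 58756 at 30 labels/s is 1958 s + 16 f = 0 h 32 min 38 s frame 16, i.e. 00:32:38;16.

00:32:38;16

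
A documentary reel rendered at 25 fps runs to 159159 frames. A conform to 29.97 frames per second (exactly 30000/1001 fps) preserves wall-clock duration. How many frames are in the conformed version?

190800 frames

Target frames = source frames × (target rate / source rate) = 159159 × (30000/1001)/(25) = 159159 × 1200/1001 = 190800.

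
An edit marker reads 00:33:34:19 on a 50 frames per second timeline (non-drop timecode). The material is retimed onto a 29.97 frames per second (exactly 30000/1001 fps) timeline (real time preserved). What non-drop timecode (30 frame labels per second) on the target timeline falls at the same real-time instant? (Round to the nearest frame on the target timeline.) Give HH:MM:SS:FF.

Source frame index: (0×3600 + 33×60 + 34) × 50 + 19 = 100719.
Real time: 100719 / (50) = 100719/50 s.
Target frame: (100719/50) × (30000/1001) = 60431400/1001 ≈ 60371.029 → 60371.
At 30 labels/s: frame 60371 → 00:33:32:11.

00:33:32:11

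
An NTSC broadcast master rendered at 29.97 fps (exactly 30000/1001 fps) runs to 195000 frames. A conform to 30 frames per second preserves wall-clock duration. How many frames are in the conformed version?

195195 frames

Target frames = source frames × (target rate / source rate) = 195000 × (30)/(30000/1001) = 195000 × 1001/1000 = 195195.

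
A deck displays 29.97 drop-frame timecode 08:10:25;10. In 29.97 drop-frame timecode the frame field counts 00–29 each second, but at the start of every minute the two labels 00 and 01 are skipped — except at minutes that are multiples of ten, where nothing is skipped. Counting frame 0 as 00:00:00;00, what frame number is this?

881878

Complete 10-minute blocks: 49, each 17982 frames → 881118.
Remaining 0 whole minutes in the current block: 0 frames.
Within the current minute: 25 × 30 + 10 = 760. Total = 881118 + 0 + 760 = 881878.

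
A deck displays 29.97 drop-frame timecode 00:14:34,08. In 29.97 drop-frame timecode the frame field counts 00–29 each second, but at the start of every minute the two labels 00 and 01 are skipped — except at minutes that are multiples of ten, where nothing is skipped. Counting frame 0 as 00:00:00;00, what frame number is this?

26202

As if non-drop at 30 labels/s: (0 × 3600 + 14 × 60 + 34) × 30 + 8 = 26228.
Minute boundaries passed: 14; those not divisible by 10: 14 − 1 = 13; dropped labels = 2 × 13 = 26.
Actual frame index = 26228 − 26 = 26202.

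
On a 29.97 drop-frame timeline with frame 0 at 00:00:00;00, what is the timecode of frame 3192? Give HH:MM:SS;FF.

00:01:46;14

Ten DF minutes hold 17982 frames, so frame 3192 lies in block 0 (frames 0–17981) with 3192 frames into that block.
The block's first minute is 1800 frames and the rest 1798 each; 3192 frames reaches minute 1, so 0 × 18 + 1 × 2 = 2 labels have been skipped so far.
Adding those back, label number 3192 + 2 = 3194 at 30 labels/s is 106 s + 14 f = 0 h 1 min 46 s frame 14, i.e. 00:01:46;14.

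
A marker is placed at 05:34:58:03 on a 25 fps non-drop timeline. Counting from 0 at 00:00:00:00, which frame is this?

502453

Total seconds to the label: (5 × 3600 + 34 × 60 + 58) = 20098.
Frame index = 20098 × 25 + 3 = 502453.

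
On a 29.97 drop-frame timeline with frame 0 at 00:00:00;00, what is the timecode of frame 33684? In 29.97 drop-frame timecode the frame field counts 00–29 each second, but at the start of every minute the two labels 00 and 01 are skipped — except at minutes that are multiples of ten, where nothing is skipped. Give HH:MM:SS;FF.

Each 10-minute DF block holds 10 × 60 × 30 − 9 × 2 = 17982 frames. 33684 ÷ 17982 → 1 full block, remainder 15702.
Within the partial block the first minute is 1800 frames and each further minute 1798, so 8 further minute boundaries passed. Total skipped labels = 18 × 1 + 2 × 8 = 34.
Non-drop label index = 33684 + 34 = 33718; at 30 labels/s that is 00:18:43:28, i.e. DF 00:18:43;28.

00:18:43;28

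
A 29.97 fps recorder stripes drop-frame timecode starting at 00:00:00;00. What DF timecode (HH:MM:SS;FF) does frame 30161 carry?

00:16:46;11

Ten DF minutes hold 17982 frames, so frame 30161 lies in block 1 (frames 17982–35963) with 12179 frames into that block.
The block's first minute is 1800 frames and the rest 1798 each; 12179 frames reaches minute 6, so 1 × 18 + 6 × 2 = 30 labels have been skipped so far.
Adding those back, label number 30161 + 30 = 30191 at 30 labels/s is 1006 s + 11 f = 0 h 16 min 46 s frame 11, i.e. 00:16:46;11.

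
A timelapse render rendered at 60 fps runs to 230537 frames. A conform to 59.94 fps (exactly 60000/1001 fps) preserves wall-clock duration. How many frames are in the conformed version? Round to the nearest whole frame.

230307 frames

Frames at target rate = 230537 × (60000/1001) / (60) = 230537000/1001 ≈ 230306.693.
Nearest whole frame: 230307.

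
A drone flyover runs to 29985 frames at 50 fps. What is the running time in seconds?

599.7 seconds

Running time = 29985 / (50) = 599.7 s.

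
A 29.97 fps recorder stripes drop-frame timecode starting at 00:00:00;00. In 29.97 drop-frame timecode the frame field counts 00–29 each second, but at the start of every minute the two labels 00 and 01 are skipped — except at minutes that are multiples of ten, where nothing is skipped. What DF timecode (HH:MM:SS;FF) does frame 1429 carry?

00:00:47;19

Ten DF minutes hold 17982 frames, so frame 1429 lies in block 0 (frames 0–17981) with 1429 frames into that block.
The block's first minute is 1800 frames and the rest 1798 each; 1429 frames reaches minute 0, so 0 × 18 + 0 × 2 = 0 labels have been skipped so far.
Adding those back, label number 1429 + 0 = 1429 at 30 labels/s is 47 s + 19 f = 0 h 0 min 47 s frame 19, i.e. 00:00:47;19.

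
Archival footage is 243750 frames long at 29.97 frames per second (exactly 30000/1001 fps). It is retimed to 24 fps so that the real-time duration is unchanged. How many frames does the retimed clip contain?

Target frames = source frames × (target rate / source rate) = 243750 × (24)/(30000/1001) = 243750 × 1001/1250 = 195195.

195195 frames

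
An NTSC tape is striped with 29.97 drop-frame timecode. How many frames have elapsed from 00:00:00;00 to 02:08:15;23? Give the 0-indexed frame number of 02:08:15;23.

Complete 10-minute blocks: 12, each 17982 frames → 215784.
Remaining 8 whole minutes in the current block: 1800 + 7 × 1798 = 14386 frames.
Within the current minute: 15 × 30 + 23 − 2 = 471 (labels ;00/;01 skipped at this minute). Total = 215784 + 14386 + 471 = 230641.

230641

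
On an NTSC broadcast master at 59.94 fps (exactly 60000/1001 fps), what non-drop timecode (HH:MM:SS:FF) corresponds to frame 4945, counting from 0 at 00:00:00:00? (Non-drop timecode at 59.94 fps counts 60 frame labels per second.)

00:01:22:25

4945 ÷ 60 = 82 full seconds, remainder 25 frames.
82 s = 0 h 1 min 22 s.
Timecode: 00:01:22:25.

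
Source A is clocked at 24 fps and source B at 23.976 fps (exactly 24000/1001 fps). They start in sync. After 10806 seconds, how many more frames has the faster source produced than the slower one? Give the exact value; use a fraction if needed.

A emits 24 × 10806 = 259344 frames; B emits 24000/1001 × 10806 = 259344000/1001.
Difference = 259344/1001 frames (≈ 259.0849); B is behind A.

259344/1001 frames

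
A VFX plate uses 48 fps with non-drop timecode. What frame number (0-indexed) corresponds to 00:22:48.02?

Total seconds to the label: (0 × 3600 + 22 × 60 + 48) = 1368.
Frame index = 1368 × 48 + 2 = 65666.

frame 65666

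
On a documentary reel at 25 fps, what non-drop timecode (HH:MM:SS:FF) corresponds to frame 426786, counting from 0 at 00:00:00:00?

426786 ÷ 25 = 17071 full seconds, remainder 11 frames.
17071 s = 4 h 44 min 31 s.
Timecode: 04:44:31:11.

04:44:31:11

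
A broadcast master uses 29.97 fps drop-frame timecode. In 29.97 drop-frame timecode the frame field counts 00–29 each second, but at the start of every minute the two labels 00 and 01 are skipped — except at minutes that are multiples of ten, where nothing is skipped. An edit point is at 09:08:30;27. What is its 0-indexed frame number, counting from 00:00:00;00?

986339

As if non-drop at 30 labels/s: (9 × 3600 + 8 × 60 + 30) × 30 + 27 = 987327.
Minute boundaries passed: 548; those not divisible by 10: 548 − 54 = 494; dropped labels = 2 × 494 = 988.
Actual frame index = 987327 − 988 = 986339.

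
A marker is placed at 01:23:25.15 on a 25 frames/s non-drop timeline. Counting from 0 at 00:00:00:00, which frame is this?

Total seconds to the label: (1 × 3600 + 23 × 60 + 25) = 5005.
Frame index = 5005 × 25 + 15 = 125140.

125140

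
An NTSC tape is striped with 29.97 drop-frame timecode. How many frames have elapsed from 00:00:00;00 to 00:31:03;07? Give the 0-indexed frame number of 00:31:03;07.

55841

Complete 10-minute blocks: 3, each 17982 frames → 53946.
Remaining 1 whole minute in the current block: 1800 + 0 × 1798 = 1800 frames.
Within the current minute: 3 × 30 + 7 − 2 = 95 (labels ;00/;01 skipped at this minute). Total = 53946 + 1800 + 95 = 55841.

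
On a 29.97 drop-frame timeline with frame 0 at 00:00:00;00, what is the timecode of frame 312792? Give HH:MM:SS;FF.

02:53:56;24

Ten DF minutes hold 17982 frames, so frame 312792 lies in block 17 (frames 305694–323675) with 7098 frames into that block.
The block's first minute is 1800 frames and the rest 1798 each; 7098 frames reaches minute 3, so 17 × 18 + 3 × 2 = 312 labels have been skipped so far.
Adding those back, label number 312792 + 312 = 313104 at 30 labels/s is 10436 s + 24 f = 2 h 53 min 56 s frame 24, i.e. 02:53:56;24.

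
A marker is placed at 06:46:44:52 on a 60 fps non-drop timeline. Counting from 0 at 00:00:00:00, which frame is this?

Total seconds to the label: (6 × 3600 + 46 × 60 + 44) = 24404.
Frame index = 24404 × 60 + 52 = 1464292.

frame 1464292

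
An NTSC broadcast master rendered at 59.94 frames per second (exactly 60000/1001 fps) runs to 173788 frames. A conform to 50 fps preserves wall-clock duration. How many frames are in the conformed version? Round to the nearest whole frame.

Frames at target rate = 173788 × (50) / (60000/1001) = 43490447/300 ≈ 144968.157.
Nearest whole frame: 144968.

144968 frames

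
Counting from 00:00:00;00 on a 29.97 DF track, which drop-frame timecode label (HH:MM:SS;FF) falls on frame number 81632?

00:45:23;24

Each 10-minute DF block holds 10 × 60 × 30 − 9 × 2 = 17982 frames. 81632 ÷ 17982 → 4 full blocks, remainder 9704.
Within the partial block the first minute is 1800 frames and each further minute 1798, so 5 further minute boundaries passed. Total skipped labels = 18 × 4 + 2 × 5 = 82.
Non-drop label index = 81632 + 82 = 81714; at 30 labels/s that is 00:45:23:24, i.e. DF 00:45:23;24.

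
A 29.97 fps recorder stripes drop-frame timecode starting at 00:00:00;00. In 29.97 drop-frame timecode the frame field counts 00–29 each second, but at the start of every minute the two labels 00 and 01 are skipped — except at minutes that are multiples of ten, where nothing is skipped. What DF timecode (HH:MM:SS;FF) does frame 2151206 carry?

Ten DF minutes hold 17982 frames, so frame 2151206 lies in block 119 (frames 2139858–2157839) with 11348 frames into that block.
The block's first minute is 1800 frames and the rest 1798 each; 11348 frames reaches minute 6, so 119 × 18 + 6 × 2 = 2154 labels have been skipped so far.
Adding those back, label number 2151206 + 2154 = 2153360 at 30 labels/s is 71778 s + 20 f = 19 h 56 min 18 s frame 20, i.e. 19:56:18;20.

19:56:18;20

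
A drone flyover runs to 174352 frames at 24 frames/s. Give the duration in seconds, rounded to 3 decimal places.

7264.667 seconds

Running time = 174352 × 1/24 = 21794/3 s ≈ 7264.667 s.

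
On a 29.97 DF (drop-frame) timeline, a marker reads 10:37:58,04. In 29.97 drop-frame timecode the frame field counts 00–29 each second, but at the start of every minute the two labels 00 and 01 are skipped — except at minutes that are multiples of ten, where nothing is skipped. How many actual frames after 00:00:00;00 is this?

1147196

As if non-drop at 30 labels/s: (10 × 3600 + 37 × 60 + 58) × 30 + 4 = 1148344.
Minute boundaries passed: 637; those not divisible by 10: 637 − 63 = 574; dropped labels = 2 × 574 = 1148.
Actual frame index = 1148344 − 1148 = 1147196.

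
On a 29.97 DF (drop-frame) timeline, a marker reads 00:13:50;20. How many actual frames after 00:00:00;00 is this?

As if non-drop at 30 labels/s: (0 × 3600 + 13 × 60 + 50) × 30 + 20 = 24920.
Minute boundaries passed: 13; those not divisible by 10: 13 − 1 = 12; dropped labels = 2 × 12 = 24.
Actual frame index = 24920 − 24 = 24896.

24896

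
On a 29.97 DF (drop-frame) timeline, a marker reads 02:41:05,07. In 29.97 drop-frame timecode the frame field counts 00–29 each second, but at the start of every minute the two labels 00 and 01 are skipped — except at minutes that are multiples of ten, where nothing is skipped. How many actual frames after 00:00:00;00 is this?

289667

Complete 10-minute blocks: 16, each 17982 frames → 287712.
Remaining 1 whole minute in the current block: 1800 + 0 × 1798 = 1800 frames.
Within the current minute: 5 × 30 + 7 − 2 = 155 (labels ;00/;01 skipped at this minute). Total = 287712 + 1800 + 155 = 289667.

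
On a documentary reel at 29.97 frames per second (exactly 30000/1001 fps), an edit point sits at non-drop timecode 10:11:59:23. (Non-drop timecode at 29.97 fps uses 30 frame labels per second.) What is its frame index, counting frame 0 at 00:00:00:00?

Total seconds to the label: (10 × 3600 + 11 × 60 + 59) = 36719.
Frame index = 36719 × 30 + 23 = 1101593.

frame 1101593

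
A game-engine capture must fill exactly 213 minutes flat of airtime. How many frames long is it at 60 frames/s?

213 min = 12780 s.
Frames = 12780 × 60 = 766800.

766800 frames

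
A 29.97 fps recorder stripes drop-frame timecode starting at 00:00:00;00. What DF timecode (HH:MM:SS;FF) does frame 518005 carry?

04:48:04;05

Each 10-minute DF block holds 10 × 60 × 30 − 9 × 2 = 17982 frames. 518005 ÷ 17982 → 28 full blocks, remainder 14509.
Within the partial block the first minute is 1800 frames and each further minute 1798, so 8 further minute boundaries passed. Total skipped labels = 18 × 28 + 2 × 8 = 520.
Non-drop label index = 518005 + 520 = 518525; at 30 labels/s that is 04:48:04:05, i.e. DF 04:48:04;05.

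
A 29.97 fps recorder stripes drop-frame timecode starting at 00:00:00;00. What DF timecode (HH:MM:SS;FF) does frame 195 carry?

00:00:06;15

Ten DF minutes hold 17982 frames, so frame 195 lies in block 0 (frames 0–17981) with 195 frames into that block.
The block's first minute is 1800 frames and the rest 1798 each; 195 frames reaches minute 0, so 0 × 18 + 0 × 2 = 0 labels have been skipped so far.
Adding those back, label number 195 + 0 = 195 at 30 labels/s is 6 s + 15 f = 0 h 0 min 6 s frame 15, i.e. 00:00:06;15.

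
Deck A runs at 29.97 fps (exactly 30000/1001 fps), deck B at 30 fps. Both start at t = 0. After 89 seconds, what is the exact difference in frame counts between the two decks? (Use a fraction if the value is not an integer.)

2670/1001 frames

A emits 30000/1001 × 89 = 2670000/1001 frames; B emits 30 × 89 = 2670.
Difference = 2670/1001 frames (≈ 2.6673); B is ahead of A.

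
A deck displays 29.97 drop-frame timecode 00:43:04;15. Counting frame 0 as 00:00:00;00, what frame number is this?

Complete 10-minute blocks: 4, each 17982 frames → 71928.
Remaining 3 whole minutes in the current block: 1800 + 2 × 1798 = 5396 frames.
Within the current minute: 4 × 30 + 15 − 2 = 133 (labels ;00/;01 skipped at this minute). Total = 71928 + 5396 + 133 = 77457.

77457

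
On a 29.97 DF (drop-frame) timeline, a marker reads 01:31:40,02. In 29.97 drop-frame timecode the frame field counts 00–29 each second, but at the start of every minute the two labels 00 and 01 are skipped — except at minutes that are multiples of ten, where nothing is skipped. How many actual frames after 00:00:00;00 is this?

164838

As if non-drop at 30 labels/s: (1 × 3600 + 31 × 60 + 40) × 30 + 2 = 165002.
Minute boundaries passed: 91; those not divisible by 10: 91 − 9 = 82; dropped labels = 2 × 82 = 164.
Actual frame index = 165002 − 164 = 164838.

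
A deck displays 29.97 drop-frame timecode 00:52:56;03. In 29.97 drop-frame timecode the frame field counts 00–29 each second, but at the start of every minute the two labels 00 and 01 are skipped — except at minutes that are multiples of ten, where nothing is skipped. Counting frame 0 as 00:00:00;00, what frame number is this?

Complete 10-minute blocks: 5, each 17982 frames → 89910.
Remaining 2 whole minutes in the current block: 1800 + 1 × 1798 = 3598 frames.
Within the current minute: 56 × 30 + 3 − 2 = 1681 (labels ;00/;01 skipped at this minute). Total = 89910 + 3598 + 1681 = 95189.

95189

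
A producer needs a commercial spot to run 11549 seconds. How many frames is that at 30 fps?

346470 frames

Frames = 11549 × 30 = 346470.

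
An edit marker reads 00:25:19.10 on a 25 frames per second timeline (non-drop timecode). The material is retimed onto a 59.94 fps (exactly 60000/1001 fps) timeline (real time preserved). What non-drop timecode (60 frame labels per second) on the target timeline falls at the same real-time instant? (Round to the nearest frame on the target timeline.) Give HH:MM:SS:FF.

Source frame index: (0×3600 + 25×60 + 19) × 25 + 10 = 37985.
Real time: 37985 / (25) = 7597/5 s.
Target frame: (7597/5) × (60000/1001) = 91164000/1001 ≈ 91072.927 → 91073.
At 60 labels/s: frame 91073 → 00:25:17:53.

00:25:17:53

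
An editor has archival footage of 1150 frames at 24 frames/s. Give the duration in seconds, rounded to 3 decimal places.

Running time = 1150 × 1/24 = 575/12 s ≈ 47.917 s.

47.917 seconds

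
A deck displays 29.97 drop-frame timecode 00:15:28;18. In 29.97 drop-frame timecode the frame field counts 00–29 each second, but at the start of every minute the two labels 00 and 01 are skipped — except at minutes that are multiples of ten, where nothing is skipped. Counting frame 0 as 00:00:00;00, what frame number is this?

27830

As if non-drop at 30 labels/s: (0 × 3600 + 15 × 60 + 28) × 30 + 18 = 27858.
Minute boundaries passed: 15; those not divisible by 10: 15 − 1 = 14; dropped labels = 2 × 14 = 28.
Actual frame index = 27858 − 28 = 27830.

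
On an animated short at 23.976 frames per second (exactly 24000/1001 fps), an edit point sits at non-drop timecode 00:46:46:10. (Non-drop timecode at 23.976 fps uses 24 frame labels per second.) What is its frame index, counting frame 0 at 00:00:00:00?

frame 67354

Total seconds to the label: (0 × 3600 + 46 × 60 + 46) = 2806.
Frame index = 2806 × 24 + 10 = 67354.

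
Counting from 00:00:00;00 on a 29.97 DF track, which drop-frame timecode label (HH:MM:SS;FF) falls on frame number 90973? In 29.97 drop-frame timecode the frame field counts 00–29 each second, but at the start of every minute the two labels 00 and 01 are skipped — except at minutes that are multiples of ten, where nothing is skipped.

00:50:35;13

Each 10-minute DF block holds 10 × 60 × 30 − 9 × 2 = 17982 frames. 90973 ÷ 17982 → 5 full blocks, remainder 1063.
Within the partial block the first minute is 1800 frames and each further minute 1798, so 0 further minute boundaries passed. Total skipped labels = 18 × 5 + 2 × 0 = 90.
Non-drop label index = 90973 + 90 = 91063; at 30 labels/s that is 00:50:35:13, i.e. DF 00:50:35;13.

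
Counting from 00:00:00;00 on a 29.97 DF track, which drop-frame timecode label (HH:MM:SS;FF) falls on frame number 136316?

Each 10-minute DF block holds 10 × 60 × 30 − 9 × 2 = 17982 frames. 136316 ÷ 17982 → 7 full blocks, remainder 10442.
Within the partial block the first minute is 1800 frames and each further minute 1798, so 5 further minute boundaries passed. Total skipped labels = 18 × 7 + 2 × 5 = 136.
Non-drop label index = 136316 + 136 = 136452; at 30 labels/s that is 01:15:48:12, i.e. DF 01:15:48;12.

01:15:48;12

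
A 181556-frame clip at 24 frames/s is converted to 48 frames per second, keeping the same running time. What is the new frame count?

Frames at target rate = 181556 × (48) / (24) = 363112.

363112 frames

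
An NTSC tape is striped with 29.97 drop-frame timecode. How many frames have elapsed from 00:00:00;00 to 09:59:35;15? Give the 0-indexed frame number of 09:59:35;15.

1078185

As if non-drop at 30 labels/s: (9 × 3600 + 59 × 60 + 35) × 30 + 15 = 1079265.
Minute boundaries passed: 599; those not divisible by 10: 599 − 59 = 540; dropped labels = 2 × 540 = 1080.
Actual frame index = 1079265 − 1080 = 1078185.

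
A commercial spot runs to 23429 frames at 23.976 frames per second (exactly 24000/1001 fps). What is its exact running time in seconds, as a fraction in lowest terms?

23452429/24000 seconds

Running time = 23429 ÷ (24000/1001) = 23429 × 1001/24000 = 23452429/24000 s.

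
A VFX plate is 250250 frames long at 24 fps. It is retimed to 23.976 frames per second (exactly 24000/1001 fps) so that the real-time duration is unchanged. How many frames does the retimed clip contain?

Target frames = source frames × (target rate / source rate) = 250250 × (24000/1001)/(24) = 250250 × 1000/1001 = 250000.

250000 frames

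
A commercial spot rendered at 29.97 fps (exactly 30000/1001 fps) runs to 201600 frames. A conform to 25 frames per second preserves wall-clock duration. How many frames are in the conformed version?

Target frames = source frames × (target rate / source rate) = 201600 × (25)/(30000/1001) = 201600 × 1001/1200 = 168168.

168168 frames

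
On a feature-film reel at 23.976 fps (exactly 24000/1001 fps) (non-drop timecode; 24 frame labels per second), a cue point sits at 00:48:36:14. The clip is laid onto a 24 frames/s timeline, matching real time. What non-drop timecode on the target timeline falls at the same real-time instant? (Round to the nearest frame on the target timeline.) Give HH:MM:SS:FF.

Source frame index: (0×3600 + 48×60 + 36) × 24 + 14 = 69998.
Real time: 69998 / (24000/1001) = 35033999/12000 s.
Target frame: (35033999/12000) × (24) = 35033999/500 ≈ 70067.998 → 70068.
At 24 labels/s: frame 70068 → 00:48:39:12.

00:48:39:12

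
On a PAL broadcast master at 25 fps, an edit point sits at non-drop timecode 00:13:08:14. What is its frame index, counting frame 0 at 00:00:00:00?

19714

Total seconds to the label: (0 × 3600 + 13 × 60 + 8) = 788.
Frame index = 788 × 25 + 14 = 19714.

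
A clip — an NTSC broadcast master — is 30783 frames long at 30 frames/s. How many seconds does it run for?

1026.1 seconds

Running time = 30783 / (30) = 1026.1 s.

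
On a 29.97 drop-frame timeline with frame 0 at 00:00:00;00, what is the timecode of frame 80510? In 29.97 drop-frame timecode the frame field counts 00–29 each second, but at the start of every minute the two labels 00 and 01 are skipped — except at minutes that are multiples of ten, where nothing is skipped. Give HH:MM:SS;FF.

Ten DF minutes hold 17982 frames, so frame 80510 lies in block 4 (frames 71928–89909) with 8582 frames into that block.
The block's first minute is 1800 frames and the rest 1798 each; 8582 frames reaches minute 4, so 4 × 18 + 4 × 2 = 80 labels have been skipped so far.
Adding those back, label number 80510 + 80 = 80590 at 30 labels/s is 2686 s + 10 f = 0 h 44 min 46 s frame 10, i.e. 00:44:46;10.

00:44:46;10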